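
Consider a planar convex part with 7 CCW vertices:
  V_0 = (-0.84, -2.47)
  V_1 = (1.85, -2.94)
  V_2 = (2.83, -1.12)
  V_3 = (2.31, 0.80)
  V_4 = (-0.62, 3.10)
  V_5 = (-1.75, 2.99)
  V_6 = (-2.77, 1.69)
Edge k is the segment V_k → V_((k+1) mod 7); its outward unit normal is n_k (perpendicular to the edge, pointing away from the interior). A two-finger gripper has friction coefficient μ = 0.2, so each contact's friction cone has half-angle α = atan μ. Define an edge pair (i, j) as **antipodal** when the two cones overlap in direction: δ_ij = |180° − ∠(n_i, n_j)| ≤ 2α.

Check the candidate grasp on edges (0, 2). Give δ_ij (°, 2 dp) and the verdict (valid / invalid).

δ = 64.94°, invalid

α = atan 0.2 = 11.31°;  2α = 22.62°
edge 0: e_0 = (+2.69, -0.47);  n_0 = (-0.1721, -0.9851)
edge 2: e_2 = (-0.52, +1.92);  n_2 = (+0.9652, +0.2614)
∠(n_0, n_2) = 115.06°
δ = |180° − 115.06°| = 64.94°
64.94° > 2α = 22.62°  →  invalid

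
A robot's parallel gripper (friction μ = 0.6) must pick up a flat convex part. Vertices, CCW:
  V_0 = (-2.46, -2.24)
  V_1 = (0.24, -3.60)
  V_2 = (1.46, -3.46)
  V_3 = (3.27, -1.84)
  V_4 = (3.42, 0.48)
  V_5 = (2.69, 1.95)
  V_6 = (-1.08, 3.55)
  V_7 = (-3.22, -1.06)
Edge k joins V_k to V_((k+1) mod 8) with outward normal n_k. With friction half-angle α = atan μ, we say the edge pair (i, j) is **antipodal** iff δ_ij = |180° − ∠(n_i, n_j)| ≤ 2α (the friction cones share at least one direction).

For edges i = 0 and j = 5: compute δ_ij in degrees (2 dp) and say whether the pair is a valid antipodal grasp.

δ = 3.74°, valid

α = atan 0.6 = 30.96°;  2α = 61.93°
edge 0: e_0 = (+2.70, -1.36);  n_0 = (-0.4499, -0.8931)
edge 5: e_5 = (-3.77, +1.60);  n_5 = (+0.3907, +0.9205)
∠(n_0, n_5) = 176.26°
δ = |180° − 176.26°| = 3.74°
3.74° ≤ 2α = 61.93°  →  valid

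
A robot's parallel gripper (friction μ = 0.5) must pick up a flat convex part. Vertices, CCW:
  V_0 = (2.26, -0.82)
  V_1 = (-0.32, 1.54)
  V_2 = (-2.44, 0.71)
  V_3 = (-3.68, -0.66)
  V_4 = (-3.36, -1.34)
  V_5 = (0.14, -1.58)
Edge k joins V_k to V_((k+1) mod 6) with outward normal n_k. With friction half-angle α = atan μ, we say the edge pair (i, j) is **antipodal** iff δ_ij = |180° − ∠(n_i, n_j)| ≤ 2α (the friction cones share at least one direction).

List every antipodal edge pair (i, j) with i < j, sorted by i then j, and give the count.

count = 6; pairs: (0,3), (0,4), (1,4), (1,5), (2,4), (2,5)

α = atan 0.5 = 26.57°;  2α = 53.13°
n_0 = (+0.6749, +0.7379)
n_1 = (-0.3646, +0.9312)
n_2 = (-0.7414, +0.6711)
n_3 = (-0.9048, -0.4258)
n_4 = (-0.0684, -0.9977)
n_5 = (+0.3375, -0.9413)
  (0,1): δ = 116.17°  ·
  (0,2): δ = 89.70°  ·
  (0,3): δ = 22.35°  ✓
  (0,4): δ = 38.53°  ✓
  (0,5): δ = 62.17°  ·
  (1,2): δ = 153.53°  ·
  (1,3): δ = 86.18°  ·
  (1,4): δ = 25.30°  ✓
  (1,5): δ = 1.66°  ✓
  (2,3): δ = 112.65°  ·
  (2,4): δ = 51.77°  ✓
  (2,5): δ = 28.13°  ✓
  (3,4): δ = 119.12°  ·
  (3,5): δ = 95.48°  ·
  (4,5): δ = 156.36°  ·
antipodal pairs: 6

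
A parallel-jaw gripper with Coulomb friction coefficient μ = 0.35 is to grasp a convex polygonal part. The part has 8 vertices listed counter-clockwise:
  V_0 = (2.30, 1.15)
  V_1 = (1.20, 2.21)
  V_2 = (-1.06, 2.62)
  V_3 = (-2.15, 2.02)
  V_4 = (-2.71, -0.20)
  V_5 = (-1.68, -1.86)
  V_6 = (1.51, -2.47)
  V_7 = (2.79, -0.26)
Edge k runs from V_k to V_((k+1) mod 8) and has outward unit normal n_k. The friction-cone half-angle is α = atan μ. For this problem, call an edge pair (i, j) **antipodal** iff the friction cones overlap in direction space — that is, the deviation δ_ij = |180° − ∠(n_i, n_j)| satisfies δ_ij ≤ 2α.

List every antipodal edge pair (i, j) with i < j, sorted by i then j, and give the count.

count = 7; pairs: (0,4), (0,5), (1,5), (2,6), (3,6), (3,7), (4,7)

α = atan 0.35 = 19.29°;  2α = 38.58°
n_0 = (+0.6939, +0.7201)
n_1 = (+0.1785, +0.9839)
n_2 = (-0.4822, +0.8760)
n_3 = (-0.9696, +0.2446)
n_4 = (-0.8497, -0.5272)
n_5 = (-0.1878, -0.9822)
n_6 = (+0.8653, -0.5012)
n_7 = (+0.9446, +0.3283)
  (0,1): δ = 146.34°  ·
  (0,2): δ = 107.23°  ·
  (0,3): δ = 60.22°  ·
  (0,4): δ = 14.24°  ✓
  (0,5): δ = 33.11°  ✓
  (0,6): δ = 103.86°  ·
  (0,7): δ = 153.10°  ·
  (1,2): δ = 140.89°  ·
  (1,3): δ = 93.88°  ·
  (1,4): δ = 47.90°  ·
  (1,5): δ = 0.54°  ✓
  (1,6): δ = 70.20°  ·
  (1,7): δ = 119.45°  ·
  (2,3): δ = 132.99°  ·
  (2,4): δ = 87.01°  ·
  (2,5): δ = 39.66°  ·
  (2,6): δ = 31.09°  ✓
  (2,7): δ = 80.33°  ·
  (3,4): δ = 134.02°  ·
  (3,5): δ = 86.67°  ·
  (3,6): δ = 15.92°  ✓
  (3,7): δ = 33.32°  ✓
  (4,5): δ = 132.64°  ·
  (4,6): δ = 61.90°  ·
  (4,7): δ = 12.66°  ✓
  (5,6): δ = 109.25°  ·
  (5,7): δ = 60.01°  ·
  (6,7): δ = 130.76°  ·
antipodal pairs: 7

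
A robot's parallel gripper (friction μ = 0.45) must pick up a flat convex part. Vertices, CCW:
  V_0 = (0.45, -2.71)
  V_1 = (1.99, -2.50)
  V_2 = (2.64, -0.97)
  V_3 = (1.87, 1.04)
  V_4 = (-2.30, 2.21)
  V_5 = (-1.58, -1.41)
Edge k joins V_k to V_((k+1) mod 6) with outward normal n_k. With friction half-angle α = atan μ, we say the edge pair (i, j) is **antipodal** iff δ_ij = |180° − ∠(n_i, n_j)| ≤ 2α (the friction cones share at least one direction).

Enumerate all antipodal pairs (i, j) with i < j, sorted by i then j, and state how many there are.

count = 5; pairs: (0,3), (1,4), (2,4), (2,5), (3,5)

α = atan 0.45 = 24.23°;  2α = 48.46°
n_0 = (+0.1351, -0.9908)
n_1 = (+0.9204, -0.3910)
n_2 = (+0.9338, +0.3577)
n_3 = (+0.2701, +0.9628)
n_4 = (-0.9808, -0.1951)
n_5 = (-0.5393, -0.8421)
  (0,1): δ = 120.78°  ·
  (0,2): δ = 76.80°  ·
  (0,3): δ = 23.44°  ✓
  (0,4): δ = 93.48°  ·
  (0,5): δ = 139.60°  ·
  (1,2): δ = 136.02°  ·
  (1,3): δ = 82.66°  ·
  (1,4): δ = 34.27°  ✓
  (1,5): δ = 80.38°  ·
  (2,3): δ = 126.63°  ·
  (2,4): δ = 9.71°  ✓
  (2,5): δ = 36.40°  ✓
  (3,4): δ = 63.08°  ·
  (3,5): δ = 16.96°  ✓
  (4,5): δ = 133.88°  ·
antipodal pairs: 5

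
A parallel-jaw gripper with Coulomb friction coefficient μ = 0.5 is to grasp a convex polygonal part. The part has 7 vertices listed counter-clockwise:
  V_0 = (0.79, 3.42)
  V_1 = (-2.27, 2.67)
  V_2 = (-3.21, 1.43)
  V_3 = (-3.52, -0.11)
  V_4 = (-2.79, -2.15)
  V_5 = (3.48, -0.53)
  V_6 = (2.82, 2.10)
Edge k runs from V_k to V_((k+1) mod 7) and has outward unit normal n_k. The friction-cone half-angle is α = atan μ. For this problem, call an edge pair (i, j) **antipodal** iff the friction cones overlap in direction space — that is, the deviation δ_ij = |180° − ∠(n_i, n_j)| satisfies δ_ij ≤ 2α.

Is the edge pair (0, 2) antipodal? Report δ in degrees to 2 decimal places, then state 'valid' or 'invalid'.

α = atan 0.5 = 26.57°;  2α = 53.13°
edge 0: e_0 = (-3.06, -0.75);  n_0 = (-0.2381, +0.9713)
edge 2: e_2 = (-0.31, -1.54);  n_2 = (-0.9803, +0.1973)
∠(n_0, n_2) = 64.85°
δ = |180° − 64.85°| = 115.15°
115.15° > 2α = 53.13°  →  invalid

δ = 115.15°, invalid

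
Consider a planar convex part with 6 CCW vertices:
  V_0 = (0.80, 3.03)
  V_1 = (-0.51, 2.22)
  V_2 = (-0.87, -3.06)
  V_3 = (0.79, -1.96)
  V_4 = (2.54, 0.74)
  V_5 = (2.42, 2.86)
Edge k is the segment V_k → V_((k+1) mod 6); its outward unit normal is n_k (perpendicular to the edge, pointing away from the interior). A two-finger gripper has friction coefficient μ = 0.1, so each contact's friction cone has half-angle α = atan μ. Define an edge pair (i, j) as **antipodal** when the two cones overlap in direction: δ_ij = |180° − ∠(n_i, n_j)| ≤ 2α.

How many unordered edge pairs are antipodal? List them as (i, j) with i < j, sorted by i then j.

count = 2; pairs: (0,2), (1,4)

α = atan 0.1 = 5.71°;  2α = 11.42°
n_0 = (-0.5259, +0.8505)
n_1 = (-0.9977, +0.0680)
n_2 = (+0.5524, -0.8336)
n_3 = (+0.8392, -0.5439)
n_4 = (+0.9984, +0.0565)
n_5 = (+0.1044, +0.9945)
  (0,1): δ = 125.63°  ·
  (0,2): δ = 1.80°  ✓
  (0,3): δ = 25.32°  ·
  (0,4): δ = 61.51°  ·
  (0,5): δ = 142.28°  ·
  (1,2): δ = 52.57°  ·
  (1,3): δ = 29.05°  ·
  (1,4): δ = 7.14°  ✓
  (1,5): δ = 87.91°  ·
  (2,3): δ = 156.48°  ·
  (2,4): δ = 120.29°  ·
  (2,5): δ = 39.52°  ·
  (3,4): δ = 143.81°  ·
  (3,5): δ = 63.04°  ·
  (4,5): δ = 99.23°  ·
antipodal pairs: 2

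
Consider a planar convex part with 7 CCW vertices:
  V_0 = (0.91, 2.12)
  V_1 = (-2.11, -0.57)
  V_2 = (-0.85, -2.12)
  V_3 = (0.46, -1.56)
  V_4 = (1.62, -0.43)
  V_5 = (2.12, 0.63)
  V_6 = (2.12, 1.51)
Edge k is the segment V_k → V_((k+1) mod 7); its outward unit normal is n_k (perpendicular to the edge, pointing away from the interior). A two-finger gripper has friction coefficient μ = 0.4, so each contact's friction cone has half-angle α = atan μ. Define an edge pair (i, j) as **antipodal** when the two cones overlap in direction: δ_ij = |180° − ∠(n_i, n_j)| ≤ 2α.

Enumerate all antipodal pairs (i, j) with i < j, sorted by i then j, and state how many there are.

α = atan 0.4 = 21.80°;  2α = 43.60°
n_0 = (-0.6651, +0.7467)
n_1 = (-0.7760, -0.6308)
n_2 = (+0.3931, -0.9195)
n_3 = (+0.6978, -0.7163)
n_4 = (+0.9044, -0.4266)
n_5 = (+1.0000, -0.0000)
n_6 = (+0.4502, +0.8929)
  (0,1): δ = 92.58°  ·
  (0,2): δ = 18.55°  ✓
  (0,3): δ = 2.56°  ✓
  (0,4): δ = 23.05°  ✓
  (0,5): δ = 48.31°  ·
  (0,6): δ = 111.55°  ·
  (1,2): δ = 105.96°  ·
  (1,3): δ = 84.86°  ·
  (1,4): δ = 64.36°  ·
  (1,5): δ = 39.11°  ✓
  (1,6): δ = 24.14°  ✓
  (2,3): δ = 158.90°  ·
  (2,4): δ = 138.40°  ·
  (2,5): δ = 113.15°  ·
  (2,6): δ = 49.90°  ·
  (3,4): δ = 159.50°  ·
  (3,5): δ = 134.25°  ·
  (3,6): δ = 71.00°  ·
  (4,5): δ = 154.75°  ·
  (4,6): δ = 91.50°  ·
  (5,6): δ = 116.75°  ·
antipodal pairs: 5

count = 5; pairs: (0,2), (0,3), (0,4), (1,5), (1,6)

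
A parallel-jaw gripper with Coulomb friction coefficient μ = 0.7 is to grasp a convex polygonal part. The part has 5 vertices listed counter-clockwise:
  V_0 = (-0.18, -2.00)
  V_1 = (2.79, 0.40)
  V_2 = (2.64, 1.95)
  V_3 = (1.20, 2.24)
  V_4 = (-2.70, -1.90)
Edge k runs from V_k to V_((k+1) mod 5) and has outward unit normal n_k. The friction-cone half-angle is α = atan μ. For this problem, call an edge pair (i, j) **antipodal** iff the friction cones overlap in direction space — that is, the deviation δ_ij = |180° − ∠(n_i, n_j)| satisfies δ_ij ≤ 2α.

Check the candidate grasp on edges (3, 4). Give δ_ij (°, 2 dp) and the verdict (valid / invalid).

δ = 48.98°, valid

α = atan 0.7 = 34.99°;  2α = 69.98°
edge 3: e_3 = (-3.90, -4.14);  n_3 = (-0.7279, +0.6857)
edge 4: e_4 = (+2.52, -0.10);  n_4 = (-0.0397, -0.9992)
∠(n_3, n_4) = 131.02°
δ = |180° − 131.02°| = 48.98°
48.98° ≤ 2α = 69.98°  →  valid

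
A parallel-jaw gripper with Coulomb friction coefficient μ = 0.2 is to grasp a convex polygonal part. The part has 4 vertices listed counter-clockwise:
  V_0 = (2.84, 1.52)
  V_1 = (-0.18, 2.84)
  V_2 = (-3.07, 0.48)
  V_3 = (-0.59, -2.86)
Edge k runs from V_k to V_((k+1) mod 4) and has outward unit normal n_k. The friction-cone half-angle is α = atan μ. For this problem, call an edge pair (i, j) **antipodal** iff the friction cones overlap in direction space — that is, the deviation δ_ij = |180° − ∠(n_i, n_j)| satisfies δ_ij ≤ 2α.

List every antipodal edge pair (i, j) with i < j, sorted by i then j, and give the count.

α = atan 0.2 = 11.31°;  2α = 22.62°
n_0 = (+0.4005, +0.9163)
n_1 = (-0.6325, +0.7746)
n_2 = (-0.8029, -0.5961)
n_3 = (+0.7873, -0.6166)
  (0,1): δ = 117.16°  ·
  (0,2): δ = 29.80°  ·
  (0,3): δ = 75.54°  ·
  (1,2): δ = 92.64°  ·
  (1,3): δ = 12.70°  ✓
  (2,3): δ = 74.66°  ·
antipodal pairs: 1

count = 1; pairs: (1,3)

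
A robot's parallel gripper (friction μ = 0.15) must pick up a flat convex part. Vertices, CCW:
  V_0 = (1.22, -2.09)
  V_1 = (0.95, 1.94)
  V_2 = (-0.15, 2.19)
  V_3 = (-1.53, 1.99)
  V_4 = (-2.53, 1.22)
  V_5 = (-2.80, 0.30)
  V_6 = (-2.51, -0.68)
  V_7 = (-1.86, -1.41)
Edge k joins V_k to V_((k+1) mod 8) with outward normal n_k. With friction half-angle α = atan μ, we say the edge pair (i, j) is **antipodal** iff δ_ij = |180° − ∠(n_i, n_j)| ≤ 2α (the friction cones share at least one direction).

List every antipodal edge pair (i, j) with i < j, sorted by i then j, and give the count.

count = 2; pairs: (0,5), (1,7)

α = atan 0.15 = 8.53°;  2α = 17.06°
n_0 = (+0.9978, +0.0668)
n_1 = (+0.2216, +0.9751)
n_2 = (-0.1434, +0.9897)
n_3 = (-0.6101, +0.7923)
n_4 = (-0.9595, +0.2816)
n_5 = (-0.9589, -0.2838)
n_6 = (-0.7468, -0.6650)
n_7 = (-0.2156, -0.9765)
  (0,1): δ = 106.64°  ·
  (0,2): δ = 85.59°  ·
  (0,3): δ = 56.24°  ·
  (0,4): δ = 20.19°  ·
  (0,5): δ = 12.65°  ✓
  (0,6): δ = 37.85°  ·
  (0,7): δ = 73.72°  ·
  (1,2): δ = 158.95°  ·
  (1,3): δ = 129.60°  ·
  (1,4): δ = 93.55°  ·
  (1,5): δ = 60.71°  ·
  (1,6): δ = 35.51°  ·
  (1,7): δ = 0.35°  ✓
  (2,3): δ = 150.65°  ·
  (2,4): δ = 114.60°  ·
  (2,5): δ = 81.76°  ·
  (2,6): δ = 56.56°  ·
  (2,7): δ = 20.70°  ·
  (3,4): δ = 143.95°  ·
  (3,5): δ = 111.11°  ·
  (3,6): δ = 85.91°  ·
  (3,7): δ = 50.05°  ·
  (4,5): δ = 147.16°  ·
  (4,6): δ = 121.96°  ·
  (4,7): δ = 86.09°  ·
  (5,6): δ = 154.80°  ·
  (5,7): δ = 118.93°  ·
  (6,7): δ = 144.13°  ·
antipodal pairs: 2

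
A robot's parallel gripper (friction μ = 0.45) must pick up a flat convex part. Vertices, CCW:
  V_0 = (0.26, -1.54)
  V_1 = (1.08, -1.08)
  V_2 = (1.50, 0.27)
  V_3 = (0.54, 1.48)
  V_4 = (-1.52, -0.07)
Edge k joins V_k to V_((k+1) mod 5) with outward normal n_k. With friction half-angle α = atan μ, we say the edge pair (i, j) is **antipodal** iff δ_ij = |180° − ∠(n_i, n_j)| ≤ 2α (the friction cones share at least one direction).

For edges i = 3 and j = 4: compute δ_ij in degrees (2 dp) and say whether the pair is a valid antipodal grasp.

δ = 76.51°, invalid

α = atan 0.45 = 24.23°;  2α = 48.46°
edge 3: e_3 = (-2.06, -1.55);  n_3 = (-0.6012, +0.7991)
edge 4: e_4 = (+1.78, -1.47);  n_4 = (-0.6368, -0.7711)
∠(n_3, n_4) = 103.49°
δ = |180° − 103.49°| = 76.51°
76.51° > 2α = 48.46°  →  invalid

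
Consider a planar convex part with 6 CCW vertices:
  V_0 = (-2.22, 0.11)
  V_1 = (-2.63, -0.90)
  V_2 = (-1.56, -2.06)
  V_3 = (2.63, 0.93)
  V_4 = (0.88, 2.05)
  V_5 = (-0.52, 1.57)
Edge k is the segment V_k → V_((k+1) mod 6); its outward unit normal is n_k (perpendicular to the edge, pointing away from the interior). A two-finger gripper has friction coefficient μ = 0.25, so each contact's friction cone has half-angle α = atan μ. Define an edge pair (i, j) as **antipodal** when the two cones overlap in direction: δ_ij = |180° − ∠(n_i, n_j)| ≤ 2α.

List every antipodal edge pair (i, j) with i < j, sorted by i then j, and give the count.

count = 3; pairs: (1,3), (2,4), (2,5)

α = atan 0.25 = 14.04°;  2α = 28.07°
n_0 = (-0.9266, +0.3761)
n_1 = (-0.7350, -0.6780)
n_2 = (+0.5809, -0.8140)
n_3 = (+0.5391, +0.8423)
n_4 = (-0.3243, +0.9459)
n_5 = (-0.6515, +0.7586)
  (0,1): δ = 115.22°  ·
  (0,2): δ = 32.39°  ·
  (0,3): δ = 79.47°  ·
  (0,4): δ = 131.02°  ·
  (0,5): δ = 152.75°  ·
  (1,2): δ = 97.18°  ·
  (1,3): δ = 14.69°  ✓
  (1,4): δ = 66.24°  ·
  (1,5): δ = 87.97°  ·
  (2,3): δ = 68.13°  ·
  (2,4): δ = 16.59°  ✓
  (2,5): δ = 5.14°  ✓
  (3,4): δ = 128.46°  ·
  (3,5): δ = 106.72°  ·
  (4,5): δ = 158.27°  ·
antipodal pairs: 3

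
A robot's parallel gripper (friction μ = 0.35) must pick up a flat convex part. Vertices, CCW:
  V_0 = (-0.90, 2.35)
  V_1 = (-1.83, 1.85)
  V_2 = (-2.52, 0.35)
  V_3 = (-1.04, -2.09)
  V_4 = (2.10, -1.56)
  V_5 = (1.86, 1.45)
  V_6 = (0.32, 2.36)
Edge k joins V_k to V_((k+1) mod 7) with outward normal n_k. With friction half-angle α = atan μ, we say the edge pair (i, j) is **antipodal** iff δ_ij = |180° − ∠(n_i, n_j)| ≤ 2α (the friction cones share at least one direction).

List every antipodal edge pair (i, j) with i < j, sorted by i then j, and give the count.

count = 5; pairs: (0,3), (1,4), (2,4), (2,5), (3,6)

α = atan 0.35 = 19.29°;  2α = 38.58°
n_0 = (-0.4735, +0.8808)
n_1 = (-0.9085, +0.4179)
n_2 = (-0.8550, -0.5186)
n_3 = (+0.1664, -0.9861)
n_4 = (+0.9968, +0.0795)
n_5 = (+0.5087, +0.8609)
n_6 = (-0.0082, +1.0000)
  (0,1): δ = 142.97°  ·
  (0,2): δ = 87.02°  ·
  (0,3): δ = 18.68°  ✓
  (0,4): δ = 66.29°  ·
  (0,5): δ = 121.16°  ·
  (0,6): δ = 152.21°  ·
  (1,2): δ = 124.06°  ·
  (1,3): δ = 55.72°  ·
  (1,4): δ = 29.26°  ✓
  (1,5): δ = 84.12°  ·
  (1,6): δ = 115.17°  ·
  (2,3): δ = 111.66°  ·
  (2,4): δ = 26.68°  ✓
  (2,5): δ = 28.18°  ✓
  (2,6): δ = 59.23°  ·
  (3,4): δ = 95.02°  ·
  (3,5): δ = 40.16°  ·
  (3,6): δ = 9.11°  ✓
  (4,5): δ = 125.14°  ·
  (4,6): δ = 94.09°  ·
  (5,6): δ = 148.95°  ·
antipodal pairs: 5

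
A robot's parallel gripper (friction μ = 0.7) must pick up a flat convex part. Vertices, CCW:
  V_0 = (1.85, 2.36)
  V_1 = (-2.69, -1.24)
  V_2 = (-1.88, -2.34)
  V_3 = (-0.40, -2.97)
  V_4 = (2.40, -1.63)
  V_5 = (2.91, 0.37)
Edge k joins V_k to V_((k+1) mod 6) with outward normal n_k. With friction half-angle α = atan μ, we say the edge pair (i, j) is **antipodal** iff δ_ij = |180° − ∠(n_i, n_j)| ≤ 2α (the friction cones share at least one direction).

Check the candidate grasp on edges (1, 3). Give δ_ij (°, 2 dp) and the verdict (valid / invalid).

α = atan 0.7 = 34.99°;  2α = 69.98°
edge 1: e_1 = (+0.81, -1.10);  n_1 = (-0.8052, -0.5929)
edge 3: e_3 = (+2.80, +1.34);  n_3 = (+0.4317, -0.9020)
∠(n_1, n_3) = 79.21°
δ = |180° − 79.21°| = 100.79°
100.79° > 2α = 69.98°  →  invalid

δ = 100.79°, invalid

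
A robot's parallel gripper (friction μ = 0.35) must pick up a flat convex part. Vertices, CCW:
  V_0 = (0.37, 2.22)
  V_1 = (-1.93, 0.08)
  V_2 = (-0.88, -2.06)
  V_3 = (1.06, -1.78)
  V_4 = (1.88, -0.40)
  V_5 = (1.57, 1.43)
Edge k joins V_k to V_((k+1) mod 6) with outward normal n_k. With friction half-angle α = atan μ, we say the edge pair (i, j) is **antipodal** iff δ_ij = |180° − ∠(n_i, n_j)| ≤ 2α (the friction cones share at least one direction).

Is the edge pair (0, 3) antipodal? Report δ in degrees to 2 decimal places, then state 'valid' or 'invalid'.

δ = 16.34°, valid

α = atan 0.35 = 19.29°;  2α = 38.58°
edge 0: e_0 = (-2.30, -2.14);  n_0 = (-0.6812, +0.7321)
edge 3: e_3 = (+0.82, +1.38);  n_3 = (+0.8597, -0.5108)
∠(n_0, n_3) = 163.66°
δ = |180° − 163.66°| = 16.34°
16.34° ≤ 2α = 38.58°  →  valid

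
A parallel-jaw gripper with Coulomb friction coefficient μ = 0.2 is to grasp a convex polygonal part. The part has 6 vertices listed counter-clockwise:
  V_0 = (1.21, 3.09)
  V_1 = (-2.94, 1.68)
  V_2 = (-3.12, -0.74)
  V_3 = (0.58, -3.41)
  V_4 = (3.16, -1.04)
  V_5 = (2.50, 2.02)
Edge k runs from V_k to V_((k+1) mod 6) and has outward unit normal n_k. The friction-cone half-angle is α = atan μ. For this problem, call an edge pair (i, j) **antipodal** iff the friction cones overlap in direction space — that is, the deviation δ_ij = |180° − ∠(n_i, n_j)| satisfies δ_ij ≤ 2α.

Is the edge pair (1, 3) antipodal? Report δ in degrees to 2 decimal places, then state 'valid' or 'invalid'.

α = atan 0.2 = 11.31°;  2α = 22.62°
edge 1: e_1 = (-0.18, -2.42);  n_1 = (-0.9972, +0.0742)
edge 3: e_3 = (+2.58, +2.37);  n_3 = (+0.6765, -0.7364)
∠(n_1, n_3) = 136.82°
δ = |180° − 136.82°| = 43.18°
43.18° > 2α = 22.62°  →  invalid

δ = 43.18°, invalid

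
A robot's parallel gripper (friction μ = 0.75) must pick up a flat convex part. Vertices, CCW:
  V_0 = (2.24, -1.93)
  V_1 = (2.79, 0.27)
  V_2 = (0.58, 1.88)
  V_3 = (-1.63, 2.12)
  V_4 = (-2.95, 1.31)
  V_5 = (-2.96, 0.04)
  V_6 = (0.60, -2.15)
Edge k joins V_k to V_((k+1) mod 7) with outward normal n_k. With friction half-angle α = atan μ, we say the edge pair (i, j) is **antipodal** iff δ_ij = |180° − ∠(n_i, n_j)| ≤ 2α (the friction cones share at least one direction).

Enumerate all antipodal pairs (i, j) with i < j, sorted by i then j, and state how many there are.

count = 10; pairs: (0,3), (0,4), (0,5), (1,4), (1,5), (1,6), (2,5), (2,6), (3,5), (3,6)

α = atan 0.75 = 36.87°;  2α = 73.74°
n_0 = (+0.9701, -0.2425)
n_1 = (+0.5888, +0.8083)
n_2 = (+0.1080, +0.9942)
n_3 = (-0.5230, +0.8523)
n_4 = (-1.0000, +0.0079)
n_5 = (-0.5240, -0.8517)
n_6 = (+0.1330, -0.9911)
  (0,1): δ = 112.04°  ·
  (0,2): δ = 82.16°  ·
  (0,3): δ = 44.43°  ✓
  (0,4): δ = 13.59°  ✓
  (0,5): δ = 72.44°  ✓
  (0,6): δ = 111.68°  ·
  (1,2): δ = 150.12°  ·
  (1,3): δ = 112.39°  ·
  (1,4): δ = 54.38°  ✓
  (1,5): δ = 4.48°  ✓
  (1,6): δ = 43.71°  ✓
  (2,3): δ = 142.27°  ·
  (2,4): δ = 84.25°  ·
  (2,5): δ = 25.40°  ✓
  (2,6): δ = 13.84°  ✓
  (3,4): δ = 121.99°  ·
  (3,5): δ = 63.13°  ✓
  (3,6): δ = 23.89°  ✓
  (4,5): δ = 121.15°  ·
  (4,6): δ = 81.91°  ·
  (5,6): δ = 140.76°  ·
antipodal pairs: 10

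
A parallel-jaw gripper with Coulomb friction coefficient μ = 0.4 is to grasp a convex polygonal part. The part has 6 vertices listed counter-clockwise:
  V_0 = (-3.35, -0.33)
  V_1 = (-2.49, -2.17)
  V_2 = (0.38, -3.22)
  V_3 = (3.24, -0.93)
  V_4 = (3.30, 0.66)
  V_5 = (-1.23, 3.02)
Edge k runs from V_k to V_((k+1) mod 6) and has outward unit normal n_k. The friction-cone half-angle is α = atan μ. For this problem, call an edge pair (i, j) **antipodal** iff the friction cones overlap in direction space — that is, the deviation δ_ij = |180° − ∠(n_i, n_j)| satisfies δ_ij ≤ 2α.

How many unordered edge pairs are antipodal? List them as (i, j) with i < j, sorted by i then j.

α = atan 0.4 = 21.80°;  2α = 43.60°
n_0 = (-0.9059, -0.4234)
n_1 = (-0.3436, -0.9391)
n_2 = (+0.6250, -0.7806)
n_3 = (+0.9993, -0.0377)
n_4 = (+0.4620, +0.8869)
n_5 = (-0.8450, +0.5348)
  (0,1): δ = 135.15°  ·
  (0,2): δ = 76.37°  ·
  (0,3): δ = 27.21°  ✓
  (0,4): δ = 37.43°  ✓
  (0,5): δ = 122.62°  ·
  (1,2): δ = 121.22°  ·
  (1,3): δ = 72.07°  ·
  (1,4): δ = 7.42°  ✓
  (1,5): δ = 77.77°  ·
  (2,3): δ = 130.85°  ·
  (2,4): δ = 66.20°  ·
  (2,5): δ = 18.99°  ✓
  (3,4): δ = 115.36°  ·
  (3,5): δ = 30.17°  ✓
  (4,5): δ = 94.81°  ·
antipodal pairs: 5

count = 5; pairs: (0,3), (0,4), (1,4), (2,5), (3,5)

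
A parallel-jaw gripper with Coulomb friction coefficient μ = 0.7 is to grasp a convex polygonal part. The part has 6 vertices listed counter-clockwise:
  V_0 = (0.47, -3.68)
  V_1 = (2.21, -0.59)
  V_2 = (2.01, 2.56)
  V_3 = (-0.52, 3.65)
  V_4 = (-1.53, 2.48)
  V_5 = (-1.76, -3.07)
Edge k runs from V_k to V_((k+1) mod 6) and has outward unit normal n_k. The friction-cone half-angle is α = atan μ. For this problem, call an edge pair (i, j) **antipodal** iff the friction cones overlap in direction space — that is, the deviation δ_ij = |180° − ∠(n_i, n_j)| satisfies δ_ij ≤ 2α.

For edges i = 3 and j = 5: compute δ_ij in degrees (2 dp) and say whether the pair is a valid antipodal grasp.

δ = 64.50°, valid

α = atan 0.7 = 34.99°;  2α = 69.98°
edge 3: e_3 = (-1.01, -1.17);  n_3 = (-0.7570, +0.6535)
edge 5: e_5 = (+2.23, -0.61);  n_5 = (-0.2638, -0.9646)
∠(n_3, n_5) = 115.50°
δ = |180° − 115.50°| = 64.50°
64.50° ≤ 2α = 69.98°  →  valid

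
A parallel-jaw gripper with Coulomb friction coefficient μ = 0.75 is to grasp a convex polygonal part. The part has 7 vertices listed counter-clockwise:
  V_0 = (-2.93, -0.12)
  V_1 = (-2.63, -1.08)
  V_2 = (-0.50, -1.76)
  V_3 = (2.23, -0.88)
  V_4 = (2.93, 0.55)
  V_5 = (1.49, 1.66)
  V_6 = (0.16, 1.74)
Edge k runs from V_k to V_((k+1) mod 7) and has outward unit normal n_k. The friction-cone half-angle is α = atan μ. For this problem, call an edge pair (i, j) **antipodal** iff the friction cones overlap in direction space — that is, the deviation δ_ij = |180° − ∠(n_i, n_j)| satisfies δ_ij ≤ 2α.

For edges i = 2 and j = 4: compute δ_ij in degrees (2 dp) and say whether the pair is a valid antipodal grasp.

α = atan 0.75 = 36.87°;  2α = 73.74°
edge 2: e_2 = (+2.73, +0.88);  n_2 = (+0.3068, -0.9518)
edge 4: e_4 = (-1.44, +1.11);  n_4 = (+0.6105, +0.7920)
∠(n_2, n_4) = 124.51°
δ = |180° − 124.51°| = 55.49°
55.49° ≤ 2α = 73.74°  →  valid

δ = 55.49°, valid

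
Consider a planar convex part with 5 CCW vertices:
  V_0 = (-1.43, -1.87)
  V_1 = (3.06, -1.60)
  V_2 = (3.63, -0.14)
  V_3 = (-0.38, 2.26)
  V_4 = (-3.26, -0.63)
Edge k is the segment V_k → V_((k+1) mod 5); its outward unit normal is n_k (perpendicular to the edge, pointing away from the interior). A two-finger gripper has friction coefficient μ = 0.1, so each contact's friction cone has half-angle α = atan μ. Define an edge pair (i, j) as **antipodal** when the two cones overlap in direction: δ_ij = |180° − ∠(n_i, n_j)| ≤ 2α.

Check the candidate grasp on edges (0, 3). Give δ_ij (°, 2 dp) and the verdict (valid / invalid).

δ = 41.66°, invalid

α = atan 0.1 = 5.71°;  2α = 11.42°
edge 0: e_0 = (+4.49, +0.27);  n_0 = (+0.0600, -0.9982)
edge 3: e_3 = (-2.88, -2.89);  n_3 = (-0.7083, +0.7059)
∠(n_0, n_3) = 138.34°
δ = |180° − 138.34°| = 41.66°
41.66° > 2α = 11.42°  →  invalid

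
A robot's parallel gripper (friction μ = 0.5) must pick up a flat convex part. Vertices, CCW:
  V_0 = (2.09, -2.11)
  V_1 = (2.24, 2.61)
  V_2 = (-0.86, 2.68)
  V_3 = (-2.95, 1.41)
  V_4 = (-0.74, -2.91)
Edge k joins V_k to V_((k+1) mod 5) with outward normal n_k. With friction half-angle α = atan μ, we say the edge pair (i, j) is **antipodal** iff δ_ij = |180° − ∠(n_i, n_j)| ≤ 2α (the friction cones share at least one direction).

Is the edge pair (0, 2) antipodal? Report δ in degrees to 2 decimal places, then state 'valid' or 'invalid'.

α = atan 0.5 = 26.57°;  2α = 53.13°
edge 0: e_0 = (+0.15, +4.72);  n_0 = (+0.9995, -0.0318)
edge 2: e_2 = (-2.09, -1.27);  n_2 = (-0.5193, +0.8546)
∠(n_0, n_2) = 123.11°
δ = |180° − 123.11°| = 56.89°
56.89° > 2α = 53.13°  →  invalid

δ = 56.89°, invalid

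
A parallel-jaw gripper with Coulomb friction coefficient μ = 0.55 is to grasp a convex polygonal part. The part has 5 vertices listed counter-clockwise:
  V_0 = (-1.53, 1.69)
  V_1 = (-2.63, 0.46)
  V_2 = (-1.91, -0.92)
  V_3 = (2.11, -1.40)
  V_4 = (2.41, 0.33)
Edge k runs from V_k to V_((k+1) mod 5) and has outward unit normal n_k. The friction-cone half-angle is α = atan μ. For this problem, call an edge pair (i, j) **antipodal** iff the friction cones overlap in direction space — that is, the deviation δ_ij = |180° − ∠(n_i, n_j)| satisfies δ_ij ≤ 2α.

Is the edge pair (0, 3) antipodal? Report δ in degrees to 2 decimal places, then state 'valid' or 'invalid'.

δ = 31.97°, valid

α = atan 0.55 = 28.81°;  2α = 57.62°
edge 0: e_0 = (-1.10, -1.23);  n_0 = (-0.7454, +0.6666)
edge 3: e_3 = (+0.30, +1.73);  n_3 = (+0.9853, -0.1709)
∠(n_0, n_3) = 148.03°
δ = |180° − 148.03°| = 31.97°
31.97° ≤ 2α = 57.62°  →  valid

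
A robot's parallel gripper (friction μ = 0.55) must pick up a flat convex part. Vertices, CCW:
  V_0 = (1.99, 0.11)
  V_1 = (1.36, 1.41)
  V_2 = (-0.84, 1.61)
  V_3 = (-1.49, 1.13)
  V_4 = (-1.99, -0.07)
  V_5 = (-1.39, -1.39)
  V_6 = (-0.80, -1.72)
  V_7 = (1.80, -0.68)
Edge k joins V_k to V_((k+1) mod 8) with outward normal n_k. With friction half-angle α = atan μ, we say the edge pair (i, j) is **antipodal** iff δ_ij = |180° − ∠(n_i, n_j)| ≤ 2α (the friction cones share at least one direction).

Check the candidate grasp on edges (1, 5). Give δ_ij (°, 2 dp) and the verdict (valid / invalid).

α = atan 0.55 = 28.81°;  2α = 57.62°
edge 1: e_1 = (-2.20, +0.20);  n_1 = (+0.0905, +0.9959)
edge 5: e_5 = (+0.59, -0.33);  n_5 = (-0.4882, -0.8728)
∠(n_1, n_5) = 155.98°
δ = |180° − 155.98°| = 24.02°
24.02° ≤ 2α = 57.62°  →  valid

δ = 24.02°, valid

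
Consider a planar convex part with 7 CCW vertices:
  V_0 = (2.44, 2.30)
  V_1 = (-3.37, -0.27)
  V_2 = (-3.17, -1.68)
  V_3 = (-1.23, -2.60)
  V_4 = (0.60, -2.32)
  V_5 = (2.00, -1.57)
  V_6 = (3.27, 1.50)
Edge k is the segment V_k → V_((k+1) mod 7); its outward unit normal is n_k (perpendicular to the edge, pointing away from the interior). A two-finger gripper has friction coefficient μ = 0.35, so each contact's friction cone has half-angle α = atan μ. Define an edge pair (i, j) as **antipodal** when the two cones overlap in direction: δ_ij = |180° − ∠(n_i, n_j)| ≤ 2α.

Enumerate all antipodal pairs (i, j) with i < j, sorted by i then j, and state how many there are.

count = 5; pairs: (0,3), (0,4), (1,5), (1,6), (2,6)

α = atan 0.35 = 19.29°;  2α = 38.58°
n_0 = (-0.4045, +0.9145)
n_1 = (-0.9901, -0.1404)
n_2 = (-0.4285, -0.9035)
n_3 = (+0.1512, -0.9885)
n_4 = (+0.4722, -0.8815)
n_5 = (+0.9241, -0.3823)
n_6 = (+0.6940, +0.7200)
  (0,1): δ = 105.79°  ·
  (0,2): δ = 49.23°  ·
  (0,3): δ = 15.16°  ✓
  (0,4): δ = 4.32°  ✓
  (0,5): δ = 43.66°  ·
  (0,6): δ = 112.19°  ·
  (1,2): δ = 123.44°  ·
  (1,3): δ = 89.37°  ·
  (1,4): δ = 69.89°  ·
  (1,5): δ = 30.55°  ✓
  (1,6): δ = 37.98°  ✓
  (2,3): δ = 145.93°  ·
  (2,4): δ = 126.45°  ·
  (2,5): δ = 87.10°  ·
  (2,6): δ = 18.57°  ✓
  (3,4): δ = 160.52°  ·
  (3,5): δ = 121.17°  ·
  (3,6): δ = 52.64°  ·
  (4,5): δ = 140.65°  ·
  (4,6): δ = 72.12°  ·
  (5,6): δ = 111.47°  ·
antipodal pairs: 5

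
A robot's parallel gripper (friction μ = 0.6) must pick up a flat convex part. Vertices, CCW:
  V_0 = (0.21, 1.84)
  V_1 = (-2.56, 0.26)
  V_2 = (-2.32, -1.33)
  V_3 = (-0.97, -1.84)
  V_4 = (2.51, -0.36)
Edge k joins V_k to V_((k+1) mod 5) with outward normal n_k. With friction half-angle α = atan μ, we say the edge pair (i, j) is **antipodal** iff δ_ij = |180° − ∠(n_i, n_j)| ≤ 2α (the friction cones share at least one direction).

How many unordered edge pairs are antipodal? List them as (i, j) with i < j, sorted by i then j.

count = 4; pairs: (0,2), (0,3), (1,4), (2,4)

α = atan 0.6 = 30.96°;  2α = 61.93°
n_0 = (-0.4955, +0.8686)
n_1 = (-0.9888, -0.1493)
n_2 = (-0.3534, -0.9355)
n_3 = (+0.3914, -0.9202)
n_4 = (+0.6912, +0.7226)
  (0,1): δ = 111.12°  ·
  (0,2): δ = 50.40°  ✓
  (0,3): δ = 6.66°  ✓
  (0,4): δ = 106.57°  ·
  (1,2): δ = 119.28°  ·
  (1,3): δ = 75.54°  ·
  (1,4): δ = 37.69°  ✓
  (2,3): δ = 136.27°  ·
  (2,4): δ = 23.03°  ✓
  (3,4): δ = 66.77°  ·
antipodal pairs: 4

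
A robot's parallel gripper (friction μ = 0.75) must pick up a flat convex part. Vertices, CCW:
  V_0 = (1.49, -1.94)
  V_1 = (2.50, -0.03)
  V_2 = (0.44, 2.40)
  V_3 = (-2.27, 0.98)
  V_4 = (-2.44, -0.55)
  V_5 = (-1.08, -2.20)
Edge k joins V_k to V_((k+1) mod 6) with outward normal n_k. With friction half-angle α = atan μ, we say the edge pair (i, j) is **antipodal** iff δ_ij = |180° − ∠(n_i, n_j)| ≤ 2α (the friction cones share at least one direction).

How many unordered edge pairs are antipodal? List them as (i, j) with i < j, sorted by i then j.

α = atan 0.75 = 36.87°;  2α = 73.74°
n_0 = (+0.8840, -0.4675)
n_1 = (+0.7628, +0.6466)
n_2 = (-0.4641, +0.8858)
n_3 = (-0.9939, +0.1104)
n_4 = (-0.7717, -0.6360)
n_5 = (+0.1007, -0.9949)
  (0,1): δ = 111.84°  ·
  (0,2): δ = 34.48°  ✓
  (0,3): δ = 21.53°  ✓
  (0,4): δ = 67.37°  ✓
  (0,5): δ = 123.65°  ·
  (1,2): δ = 102.64°  ·
  (1,3): δ = 46.63°  ✓
  (1,4): δ = 0.79°  ✓
  (1,5): δ = 55.49°  ✓
  (2,3): δ = 123.99°  ·
  (2,4): δ = 78.16°  ·
  (2,5): δ = 21.88°  ✓
  (3,4): δ = 134.16°  ·
  (3,5): δ = 77.88°  ·
  (4,5): δ = 123.72°  ·
antipodal pairs: 7

count = 7; pairs: (0,2), (0,3), (0,4), (1,3), (1,4), (1,5), (2,5)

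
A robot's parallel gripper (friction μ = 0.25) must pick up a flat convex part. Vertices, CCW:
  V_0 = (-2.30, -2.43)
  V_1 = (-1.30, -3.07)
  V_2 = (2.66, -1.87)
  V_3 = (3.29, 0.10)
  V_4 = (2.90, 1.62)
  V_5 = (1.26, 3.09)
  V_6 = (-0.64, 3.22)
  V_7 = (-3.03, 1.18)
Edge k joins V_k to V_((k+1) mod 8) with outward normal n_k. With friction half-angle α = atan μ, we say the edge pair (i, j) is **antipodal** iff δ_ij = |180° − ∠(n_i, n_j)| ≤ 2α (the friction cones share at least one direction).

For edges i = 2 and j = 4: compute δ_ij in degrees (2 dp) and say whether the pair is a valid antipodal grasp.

α = atan 0.25 = 14.04°;  2α = 28.07°
edge 2: e_2 = (+0.63, +1.97);  n_2 = (+0.9525, -0.3046)
edge 4: e_4 = (-1.64, +1.47);  n_4 = (+0.6675, +0.7446)
∠(n_2, n_4) = 65.86°
δ = |180° − 65.86°| = 114.14°
114.14° > 2α = 28.07°  →  invalid

δ = 114.14°, invalid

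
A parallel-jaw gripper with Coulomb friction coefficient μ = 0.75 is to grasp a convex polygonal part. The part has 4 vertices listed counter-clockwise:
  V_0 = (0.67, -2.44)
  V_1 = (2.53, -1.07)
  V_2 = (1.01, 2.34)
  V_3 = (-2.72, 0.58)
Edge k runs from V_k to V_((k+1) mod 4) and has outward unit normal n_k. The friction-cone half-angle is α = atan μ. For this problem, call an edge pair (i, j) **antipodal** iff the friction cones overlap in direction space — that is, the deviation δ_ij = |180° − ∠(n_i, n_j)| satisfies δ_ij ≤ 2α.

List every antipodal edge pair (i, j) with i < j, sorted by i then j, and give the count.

α = atan 0.75 = 36.87°;  2α = 73.74°
n_0 = (+0.5931, -0.8052)
n_1 = (+0.9134, +0.4071)
n_2 = (-0.4267, +0.9044)
n_3 = (-0.6652, -0.7467)
  (0,1): δ = 102.35°  ·
  (0,2): δ = 11.11°  ✓
  (0,3): δ = 101.93°  ·
  (1,2): δ = 88.76°  ·
  (1,3): δ = 24.28°  ✓
  (2,3): δ = 66.96°  ✓
antipodal pairs: 3

count = 3; pairs: (0,2), (1,3), (2,3)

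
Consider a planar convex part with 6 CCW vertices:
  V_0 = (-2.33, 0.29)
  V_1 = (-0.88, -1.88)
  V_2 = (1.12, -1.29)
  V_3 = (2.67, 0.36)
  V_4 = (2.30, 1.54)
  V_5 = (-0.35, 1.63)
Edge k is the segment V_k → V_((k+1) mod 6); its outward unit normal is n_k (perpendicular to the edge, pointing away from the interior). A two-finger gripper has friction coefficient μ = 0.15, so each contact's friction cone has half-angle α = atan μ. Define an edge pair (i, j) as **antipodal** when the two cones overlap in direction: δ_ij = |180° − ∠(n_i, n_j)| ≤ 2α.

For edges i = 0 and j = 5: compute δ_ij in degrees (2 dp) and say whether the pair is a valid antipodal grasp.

α = atan 0.15 = 8.53°;  2α = 17.06°
edge 0: e_0 = (+1.45, -2.17);  n_0 = (-0.8315, -0.5556)
edge 5: e_5 = (-1.98, -1.34);  n_5 = (-0.5605, +0.8282)
∠(n_0, n_5) = 89.66°
δ = |180° − 89.66°| = 90.34°
90.34° > 2α = 17.06°  →  invalid

δ = 90.34°, invalid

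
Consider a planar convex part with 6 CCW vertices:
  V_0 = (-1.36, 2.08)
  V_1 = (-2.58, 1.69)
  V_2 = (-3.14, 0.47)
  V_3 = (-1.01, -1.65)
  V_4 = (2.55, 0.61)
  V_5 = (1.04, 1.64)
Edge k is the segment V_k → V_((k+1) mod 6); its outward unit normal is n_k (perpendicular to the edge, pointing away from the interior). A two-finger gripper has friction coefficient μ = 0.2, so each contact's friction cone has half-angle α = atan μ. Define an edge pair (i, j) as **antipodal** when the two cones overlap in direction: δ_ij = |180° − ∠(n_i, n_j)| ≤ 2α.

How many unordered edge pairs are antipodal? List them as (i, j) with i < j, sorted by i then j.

α = atan 0.2 = 11.31°;  2α = 22.62°
n_0 = (-0.3045, +0.9525)
n_1 = (-0.9088, +0.4172)
n_2 = (-0.7054, -0.7088)
n_3 = (+0.5360, -0.8442)
n_4 = (+0.5635, +0.8261)
n_5 = (+0.1803, +0.9836)
  (0,1): δ = 132.38°  ·
  (0,2): δ = 62.59°  ·
  (0,3): δ = 14.68°  ✓
  (0,4): δ = 127.97°  ·
  (0,5): δ = 151.88°  ·
  (1,2): δ = 110.21°  ·
  (1,3): δ = 32.94°  ·
  (1,4): δ = 80.36°  ·
  (1,5): δ = 104.27°  ·
  (2,3): δ = 102.73°  ·
  (2,4): δ = 10.57°  ✓
  (2,5): δ = 34.48°  ·
  (3,4): δ = 66.71°  ·
  (3,5): δ = 42.80°  ·
  (4,5): δ = 156.09°  ·
antipodal pairs: 2

count = 2; pairs: (0,3), (2,4)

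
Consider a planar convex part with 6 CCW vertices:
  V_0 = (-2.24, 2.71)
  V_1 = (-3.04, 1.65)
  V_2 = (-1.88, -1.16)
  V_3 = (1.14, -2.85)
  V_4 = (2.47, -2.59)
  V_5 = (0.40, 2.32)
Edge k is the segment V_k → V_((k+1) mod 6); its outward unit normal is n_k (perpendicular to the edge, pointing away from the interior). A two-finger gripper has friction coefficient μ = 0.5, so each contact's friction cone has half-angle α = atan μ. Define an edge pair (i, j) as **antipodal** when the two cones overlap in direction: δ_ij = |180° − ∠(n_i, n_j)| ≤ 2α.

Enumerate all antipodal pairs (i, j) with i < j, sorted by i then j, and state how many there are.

α = atan 0.5 = 26.57°;  2α = 53.13°
n_0 = (-0.7982, +0.6024)
n_1 = (-0.9243, -0.3816)
n_2 = (-0.4883, -0.8727)
n_3 = (+0.1919, -0.9814)
n_4 = (+0.9215, +0.3885)
n_5 = (+0.1461, +0.9893)
  (0,1): δ = 120.53°  ·
  (0,2): δ = 82.19°  ·
  (0,3): δ = 41.90°  ✓
  (0,4): δ = 59.90°  ·
  (0,5): δ = 118.64°  ·
  (1,2): δ = 141.66°  ·
  (1,3): δ = 101.37°  ·
  (1,4): δ = 0.43°  ✓
  (1,5): δ = 59.17°  ·
  (2,3): δ = 139.71°  ·
  (2,4): δ = 37.91°  ✓
  (2,5): δ = 20.83°  ✓
  (3,4): δ = 78.20°  ·
  (3,5): δ = 19.46°  ✓
  (4,5): δ = 121.26°  ·
antipodal pairs: 5

count = 5; pairs: (0,3), (1,4), (2,4), (2,5), (3,5)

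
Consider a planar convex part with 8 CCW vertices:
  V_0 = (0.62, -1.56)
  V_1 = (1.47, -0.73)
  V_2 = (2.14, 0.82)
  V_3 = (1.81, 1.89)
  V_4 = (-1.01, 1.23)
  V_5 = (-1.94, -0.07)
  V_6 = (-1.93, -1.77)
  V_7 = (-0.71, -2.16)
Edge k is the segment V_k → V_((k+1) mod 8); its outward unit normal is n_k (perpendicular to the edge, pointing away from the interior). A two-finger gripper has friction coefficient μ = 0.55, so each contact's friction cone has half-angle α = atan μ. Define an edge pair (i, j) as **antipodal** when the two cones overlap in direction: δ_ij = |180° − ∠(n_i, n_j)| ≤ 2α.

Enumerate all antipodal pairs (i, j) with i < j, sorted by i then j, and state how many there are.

α = atan 0.55 = 28.81°;  2α = 57.62°
n_0 = (+0.6986, -0.7155)
n_1 = (+0.9179, -0.3968)
n_2 = (+0.9556, +0.2947)
n_3 = (-0.2279, +0.9737)
n_4 = (-0.8133, +0.5818)
n_5 = (-1.0000, -0.0059)
n_6 = (-0.3045, -0.9525)
n_7 = (+0.4112, -0.9115)
  (0,1): δ = 157.69°  ·
  (0,2): δ = 117.18°  ·
  (0,3): δ = 31.15°  ✓
  (0,4): δ = 10.10°  ✓
  (0,5): δ = 46.02°  ✓
  (0,6): δ = 117.95°  ·
  (0,7): δ = 159.96°  ·
  (1,2): δ = 139.48°  ·
  (1,3): δ = 53.45°  ✓
  (1,4): δ = 12.20°  ✓
  (1,5): δ = 23.71°  ✓
  (1,6): δ = 95.65°  ·
  (1,7): δ = 137.66°  ·
  (2,3): δ = 93.97°  ·
  (2,4): δ = 52.72°  ✓
  (2,5): δ = 16.80°  ✓
  (2,6): δ = 55.13°  ✓
  (2,7): δ = 97.14°  ·
  (3,4): δ = 138.75°  ·
  (3,5): δ = 102.84°  ·
  (3,6): δ = 30.90°  ✓
  (3,7): δ = 11.11°  ✓
  (4,5): δ = 144.08°  ·
  (4,6): δ = 72.15°  ·
  (4,7): δ = 30.14°  ✓
  (5,6): δ = 108.06°  ·
  (5,7): δ = 66.06°  ·
  (6,7): δ = 137.99°  ·
antipodal pairs: 12

count = 12; pairs: (0,3), (0,4), (0,5), (1,3), (1,4), (1,5), (2,4), (2,5), (2,6), (3,6), (3,7), (4,7)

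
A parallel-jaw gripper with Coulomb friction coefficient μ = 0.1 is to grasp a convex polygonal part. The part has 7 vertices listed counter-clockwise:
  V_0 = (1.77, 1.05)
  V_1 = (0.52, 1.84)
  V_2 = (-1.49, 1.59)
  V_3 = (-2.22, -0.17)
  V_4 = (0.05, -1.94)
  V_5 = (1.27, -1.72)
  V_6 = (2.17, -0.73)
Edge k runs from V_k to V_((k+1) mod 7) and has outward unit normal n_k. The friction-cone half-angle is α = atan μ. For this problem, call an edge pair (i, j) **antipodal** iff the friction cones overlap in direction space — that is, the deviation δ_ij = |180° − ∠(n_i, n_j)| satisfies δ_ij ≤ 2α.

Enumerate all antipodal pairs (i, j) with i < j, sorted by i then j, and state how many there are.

count = 2; pairs: (0,3), (1,4)

α = atan 0.1 = 5.71°;  2α = 11.42°
n_0 = (+0.5342, +0.8453)
n_1 = (-0.1234, +0.9924)
n_2 = (-0.9237, +0.3831)
n_3 = (-0.6149, -0.7886)
n_4 = (+0.1775, -0.9841)
n_5 = (+0.7399, -0.6727)
n_6 = (+0.9757, +0.2193)
  (0,1): δ = 140.62°  ·
  (0,2): δ = 80.23°  ·
  (0,3): δ = 5.65°  ✓
  (0,4): δ = 42.52°  ·
  (0,5): δ = 80.02°  ·
  (0,6): δ = 134.96°  ·
  (1,2): δ = 119.62°  ·
  (1,3): δ = 45.03°  ·
  (1,4): δ = 3.13°  ✓
  (1,5): δ = 40.64°  ·
  (1,6): δ = 95.58°  ·
  (2,3): δ = 105.42°  ·
  (2,4): δ = 57.25°  ·
  (2,5): δ = 19.75°  ·
  (2,6): δ = 35.19°  ·
  (3,4): δ = 131.83°  ·
  (3,5): δ = 94.33°  ·
  (3,6): δ = 39.39°  ·
  (4,5): δ = 142.50°  ·
  (4,6): δ = 87.56°  ·
  (5,6): δ = 125.06°  ·
antipodal pairs: 2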